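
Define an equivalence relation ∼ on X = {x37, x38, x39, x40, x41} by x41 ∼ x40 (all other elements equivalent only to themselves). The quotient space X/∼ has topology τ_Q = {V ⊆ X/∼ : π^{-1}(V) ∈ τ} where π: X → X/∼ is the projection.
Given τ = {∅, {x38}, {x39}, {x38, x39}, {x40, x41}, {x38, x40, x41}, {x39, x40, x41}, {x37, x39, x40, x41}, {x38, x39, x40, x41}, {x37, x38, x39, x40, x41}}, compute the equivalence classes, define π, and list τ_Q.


X/∼ = {[x37], [x38], [x39], [x40=x41]}; |τ_Q| = 10.

Equivalence classes: [x37], [x38], [x39], [x40=x41].
Quotient map π: X → X/∼ sends x37 ↦ [x37], x38 ↦ [x38], x39 ↦ [x39], x40 ↦ [x40=x41], x41 ↦ [x40=x41].
For each subset V ⊆ X/∼, compute π^{-1}(V) ⊆ X and check whether π^{-1}(V) ∈ τ. V is open in τ_Q iff π^{-1}(V) ∈ τ.
  V = {}: π^{-1}(V) = ∅ ∈ τ ✓.
  V = {[x37]}: π^{-1}(V) = {x37} ∉ τ ✗.
  V = {[x38]}: π^{-1}(V) = {x38} ∈ τ ✓.
  V = {[x37], [x38]}: π^{-1}(V) = {x37, x38} ∉ τ ✗.
  V = {[x39]}: π^{-1}(V) = {x39} ∈ τ ✓.
  V = {[x37], [x39]}: π^{-1}(V) = {x37, x39} ∉ τ ✗.
  V = {[x38], [x39]}: π^{-1}(V) = {x38, x39} ∈ τ ✓.
  V = {[x37], [x38], [x39]}: π^{-1}(V) = {x37, x38, x39} ∉ τ ✗.
  V = {[x40=x41]}: π^{-1}(V) = {x40, x41} ∈ τ ✓.
  V = {[x37], [x40=x41]}: π^{-1}(V) = {x37, x40, x41} ∉ τ ✗.
  V = {[x38], [x40=x41]}: π^{-1}(V) = {x38, x40, x41} ∈ τ ✓.
  V = {[x37], [x38], [x40=x41]}: π^{-1}(V) = {x37, x38, x40, x41} ∉ τ ✗.
  V = {[x39], [x40=x41]}: π^{-1}(V) = {x39, x40, x41} ∈ τ ✓.
  V = {[x37], [x39], [x40=x41]}: π^{-1}(V) = {x37, x39, x40, x41} ∈ τ ✓.
  V = {[x38], [x39], [x40=x41]}: π^{-1}(V) = {x38, x39, x40, x41} ∈ τ ✓.
  V = {[x37], [x38], [x39], [x40=x41]}: π^{-1}(V) = {x37, x38, x39, x40, x41} ∈ τ ✓.
Open sets in the quotient: τ_Q = {{}, {[x38]}, {[x39]}, {[x38], [x39]}, {[x40=x41]}, {[x38], [x40=x41]}, {[x39], [x40=x41]}, {[x37], [x39], [x40=x41]}, {[x38], [x39], [x40=x41]}, {[x37], [x38], [x39], [x40=x41]}} (10 elements).


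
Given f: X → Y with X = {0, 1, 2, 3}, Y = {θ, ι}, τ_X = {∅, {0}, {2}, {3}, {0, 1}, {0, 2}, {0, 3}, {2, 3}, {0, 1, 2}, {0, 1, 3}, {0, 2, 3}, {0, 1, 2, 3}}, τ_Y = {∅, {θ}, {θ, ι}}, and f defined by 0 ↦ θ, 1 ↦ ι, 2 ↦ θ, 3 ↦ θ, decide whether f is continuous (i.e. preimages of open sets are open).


f IS continuous.

Compute f^{-1}(U) for each U ∈ τ_Y:
  U = ∅: f^{-1}(U) = ∅ ∈ τ_X ✓.
  U = {θ}: f^{-1}(U) = {0, 2, 3} ∈ τ_X ✓.
  U = {θ, ι}: f^{-1}(U) = {0, 1, 2, 3} ∈ τ_X ✓.
Every preimage lies in τ_X, so f IS continuous.


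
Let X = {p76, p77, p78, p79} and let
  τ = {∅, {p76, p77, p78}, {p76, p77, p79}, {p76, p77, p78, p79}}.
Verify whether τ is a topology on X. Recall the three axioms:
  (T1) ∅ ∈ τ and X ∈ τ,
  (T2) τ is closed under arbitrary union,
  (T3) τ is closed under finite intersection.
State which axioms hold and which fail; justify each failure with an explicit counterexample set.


τ is NOT a topology on X.

Axiom (T1): ∅ ∈ τ? Yes; X ∈ τ? Yes.
Axiom (T2/T3): check pairwise unions and intersections of members of τ.
Counterexample for (T3): {p76, p77, p78} ∩ {p76, p77, p79} = {p76, p77} ∉ τ. Therefore τ is NOT a topology.


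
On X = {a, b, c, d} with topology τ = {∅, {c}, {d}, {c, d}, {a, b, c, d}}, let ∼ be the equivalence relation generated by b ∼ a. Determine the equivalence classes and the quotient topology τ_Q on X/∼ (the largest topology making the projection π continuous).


X/∼ = {[a=b], [c], [d]}; |τ_Q| = 5.

Equivalence classes: [a=b], [c], [d].
Quotient map π: X → X/∼ sends a ↦ [a=b], b ↦ [a=b], c ↦ [c], d ↦ [d].
For each subset V ⊆ X/∼, compute π^{-1}(V) ⊆ X and check whether π^{-1}(V) ∈ τ. V is open in τ_Q iff π^{-1}(V) ∈ τ.
  V = {}: π^{-1}(V) = ∅ ∈ τ ✓.
  V = {[a=b]}: π^{-1}(V) = {a, b} ∉ τ ✗.
  V = {[c]}: π^{-1}(V) = {c} ∈ τ ✓.
  V = {[a=b], [c]}: π^{-1}(V) = {a, b, c} ∉ τ ✗.
  V = {[d]}: π^{-1}(V) = {d} ∈ τ ✓.
  V = {[a=b], [d]}: π^{-1}(V) = {a, b, d} ∉ τ ✗.
  V = {[c], [d]}: π^{-1}(V) = {c, d} ∈ τ ✓.
  V = {[a=b], [c], [d]}: π^{-1}(V) = {a, b, c, d} ∈ τ ✓.
Open sets in the quotient: τ_Q = {{}, {[c]}, {[d]}, {[c], [d]}, {[a=b], [c], [d]}} (5 elements).


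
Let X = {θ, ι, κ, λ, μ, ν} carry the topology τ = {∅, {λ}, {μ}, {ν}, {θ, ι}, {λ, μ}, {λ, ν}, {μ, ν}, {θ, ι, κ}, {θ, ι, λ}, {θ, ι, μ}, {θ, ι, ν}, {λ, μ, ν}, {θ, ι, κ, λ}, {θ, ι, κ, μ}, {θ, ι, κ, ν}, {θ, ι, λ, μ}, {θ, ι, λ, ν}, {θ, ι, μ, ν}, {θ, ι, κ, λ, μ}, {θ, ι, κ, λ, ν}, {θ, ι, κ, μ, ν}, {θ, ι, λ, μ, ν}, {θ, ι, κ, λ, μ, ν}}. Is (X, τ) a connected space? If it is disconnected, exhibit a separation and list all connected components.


(X, τ) is disconnected; components = [{λ}, {μ}, {ν}, {θ, ι, κ}].

Find clopen sets (U ∈ τ with X ∖ U ∈ τ):
  U = ∅, X ∖ U = {θ, ι, κ, λ, μ, ν} — both open, so U is clopen.
  U = {λ}, X ∖ U = {θ, ι, κ, μ, ν} — both open, so U is clopen.
  U = {μ}, X ∖ U = {θ, ι, κ, λ, ν} — both open, so U is clopen.
  U = {ν}, X ∖ U = {θ, ι, κ, λ, μ} — both open, so U is clopen.
  U = {λ, μ}, X ∖ U = {θ, ι, κ, ν} — both open, so U is clopen.
  U = {λ, ν}, X ∖ U = {θ, ι, κ, μ} — both open, so U is clopen.
  U = {μ, ν}, X ∖ U = {θ, ι, κ, λ} — both open, so U is clopen.
  U = {θ, ι, κ}, X ∖ U = {λ, μ, ν} — both open, so U is clopen.
  U = {λ, μ, ν}, X ∖ U = {θ, ι, κ} — both open, so U is clopen.
  U = {θ, ι, κ, λ}, X ∖ U = {μ, ν} — both open, so U is clopen.
  U = {θ, ι, κ, μ}, X ∖ U = {λ, ν} — both open, so U is clopen.
  U = {θ, ι, κ, ν}, X ∖ U = {λ, μ} — both open, so U is clopen.
  U = {θ, ι, κ, λ, μ}, X ∖ U = {ν} — both open, so U is clopen.
  U = {θ, ι, κ, λ, ν}, X ∖ U = {μ} — both open, so U is clopen.
  U = {θ, ι, κ, μ, ν}, X ∖ U = {λ} — both open, so U is clopen.
  U = {θ, ι, κ, λ, μ, ν}, X ∖ U = ∅ — both open, so U is clopen.
Nontrivial clopen(s) exist: e.g. {θ, ι, κ, μ, ν}. So (X, τ) is disconnected.
Compute connected components by grouping points that agree on all clopens:
  component: {λ}
  component: {μ}
  component: {ν}
  component: {θ, ι, κ}


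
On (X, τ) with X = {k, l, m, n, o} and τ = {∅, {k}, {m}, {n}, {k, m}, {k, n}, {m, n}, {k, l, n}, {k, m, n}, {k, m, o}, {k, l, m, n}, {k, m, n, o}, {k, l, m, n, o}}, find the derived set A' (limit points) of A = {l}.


A' = ∅

For each x ∈ X, list the open sets U ∈ τ with x ∈ U, then check whether U ∩ (A ∖ {x}) ≠ ∅ for every such U.
  x = k: open {k} ∋ x has {k} ∩ (A ∖ {k}) = ∅, so x is NOT a limit point.
  x = l: open {k, l, n} ∋ x has {k, l, n} ∩ (A ∖ {l}) = ∅, so x is NOT a limit point.
  x = m: open {m} ∋ x has {m} ∩ (A ∖ {m}) = ∅, so x is NOT a limit point.
  x = n: open {n} ∋ x has {n} ∩ (A ∖ {n}) = ∅, so x is NOT a limit point.
  x = o: open {k, m, o} ∋ x has {k, m, o} ∩ (A ∖ {o}) = ∅, so x is NOT a limit point.
Collecting: A' = ∅.


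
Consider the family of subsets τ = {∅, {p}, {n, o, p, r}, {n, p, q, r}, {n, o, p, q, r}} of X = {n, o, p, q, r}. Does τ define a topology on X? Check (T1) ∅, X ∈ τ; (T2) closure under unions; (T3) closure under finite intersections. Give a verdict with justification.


τ is NOT a topology on X.

Axiom (T1): ∅ ∈ τ? Yes; X ∈ τ? Yes.
Axiom (T2/T3): check pairwise unions and intersections of members of τ.
Counterexample for (T3): {n, o, p, r} ∩ {n, p, q, r} = {n, p, r} ∉ τ. Therefore τ is NOT a topology.


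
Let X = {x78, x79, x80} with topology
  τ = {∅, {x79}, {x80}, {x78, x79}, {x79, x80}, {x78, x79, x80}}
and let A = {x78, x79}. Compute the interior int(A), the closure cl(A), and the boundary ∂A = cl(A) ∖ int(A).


int(A) = {x78, x79}, cl(A) = {x78, x79}, ∂A = ∅.

Closed sets in (X, τ) are complements of opens:
  closed(X, τ) = {∅, {x78}, {x80}, {x78, x79}, {x78, x80}, {x78, x79, x80}}.
int(A) = ⋃ {U ∈ τ : U ⊆ A}. Opens contained in A: ∅, {x79}, {x78, x79}.
Taking the union of these: int(A) = {x78, x79}.
cl(A) = ⋂ {C closed : A ⊆ C}. Closed sets containing A: {x78, x79}, {x78, x79, x80}.
Intersecting these: cl(A) = {x78, x79}.
∂A = cl(A) ∖ int(A) = {x78, x79} ∖ {x78, x79} = ∅.


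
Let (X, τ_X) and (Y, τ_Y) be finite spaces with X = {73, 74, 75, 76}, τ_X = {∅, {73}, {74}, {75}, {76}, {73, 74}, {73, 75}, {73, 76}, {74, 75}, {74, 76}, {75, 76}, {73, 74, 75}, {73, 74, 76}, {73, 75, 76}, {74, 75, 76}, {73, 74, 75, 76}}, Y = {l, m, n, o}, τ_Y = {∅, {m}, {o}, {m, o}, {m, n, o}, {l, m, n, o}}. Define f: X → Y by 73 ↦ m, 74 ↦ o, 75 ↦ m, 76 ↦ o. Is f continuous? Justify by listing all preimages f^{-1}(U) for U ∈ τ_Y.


f IS continuous.

Compute f^{-1}(U) for each U ∈ τ_Y:
  U = ∅: f^{-1}(U) = ∅ ∈ τ_X ✓.
  U = {m}: f^{-1}(U) = {73, 75} ∈ τ_X ✓.
  U = {o}: f^{-1}(U) = {74, 76} ∈ τ_X ✓.
  U = {m, o}: f^{-1}(U) = {73, 74, 75, 76} ∈ τ_X ✓.
  U = {m, n, o}: f^{-1}(U) = {73, 74, 75, 76} ∈ τ_X ✓.
  U = {l, m, n, o}: f^{-1}(U) = {73, 74, 75, 76} ∈ τ_X ✓.
Every preimage lies in τ_X, so f IS continuous.


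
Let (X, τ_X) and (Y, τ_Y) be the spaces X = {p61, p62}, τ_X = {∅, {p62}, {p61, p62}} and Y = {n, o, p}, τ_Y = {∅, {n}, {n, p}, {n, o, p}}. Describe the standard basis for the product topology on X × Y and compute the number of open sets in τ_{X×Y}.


Basis B = {∅ × ∅, {p62} × {n}, {p61, p62} × {n}, {p62} × {n, p}, {p62} × {n, o, p}, {p61, p62} × {n, p}, {p61, p62} × {n, o, p}}; |τ_{X×Y}| = 10.

Enumerate products U × V with U ∈ τ_X, V ∈ τ_Y (deduplicated):
  ∅ × ∅ = {} (∅)
  {p62} × {n} = {(p62,n)}
  {p61, p62} × {n} = {(p61,n), (p62,n)}
  {p62} × {n, p} = {(p62,n), (p62,p)}
  {p62} × {n, o, p} = {(p62,n), (p62,o), (p62,p)}
  {p61, p62} × {n, p} = {(p61,n), (p61,p), (p62,n), (p62,p)}
  {p61, p62} × {n, o, p} = {(p61,n), (p61,o), (p61,p), (p62,n), (p62,o), (p62,p)}
These 7 distinct sets form the basis B.
Close under arbitrary unions to get τ_{X×Y}; counting gives |τ_{X×Y}| = 10.


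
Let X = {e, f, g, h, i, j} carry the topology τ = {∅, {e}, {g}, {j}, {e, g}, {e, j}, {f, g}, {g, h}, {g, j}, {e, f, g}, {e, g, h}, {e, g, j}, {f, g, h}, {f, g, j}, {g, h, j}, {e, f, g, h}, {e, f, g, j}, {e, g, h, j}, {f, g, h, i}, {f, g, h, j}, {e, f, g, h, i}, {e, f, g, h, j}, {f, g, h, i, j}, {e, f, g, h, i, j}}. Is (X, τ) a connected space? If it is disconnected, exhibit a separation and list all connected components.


(X, τ) is disconnected; components = [{e}, {j}, {f, g, h, i}].

Find clopen sets (U ∈ τ with X ∖ U ∈ τ):
  U = ∅, X ∖ U = {e, f, g, h, i, j} — both open, so U is clopen.
  U = {e}, X ∖ U = {f, g, h, i, j} — both open, so U is clopen.
  U = {j}, X ∖ U = {e, f, g, h, i} — both open, so U is clopen.
  U = {e, j}, X ∖ U = {f, g, h, i} — both open, so U is clopen.
  U = {f, g, h, i}, X ∖ U = {e, j} — both open, so U is clopen.
  U = {e, f, g, h, i}, X ∖ U = {j} — both open, so U is clopen.
  U = {f, g, h, i, j}, X ∖ U = {e} — both open, so U is clopen.
  U = {e, f, g, h, i, j}, X ∖ U = ∅ — both open, so U is clopen.
Nontrivial clopen(s) exist: e.g. {f, g, h, i, j}. So (X, τ) is disconnected.
Compute connected components by grouping points that agree on all clopens:
  component: {e}
  component: {j}
  component: {f, g, h, i}


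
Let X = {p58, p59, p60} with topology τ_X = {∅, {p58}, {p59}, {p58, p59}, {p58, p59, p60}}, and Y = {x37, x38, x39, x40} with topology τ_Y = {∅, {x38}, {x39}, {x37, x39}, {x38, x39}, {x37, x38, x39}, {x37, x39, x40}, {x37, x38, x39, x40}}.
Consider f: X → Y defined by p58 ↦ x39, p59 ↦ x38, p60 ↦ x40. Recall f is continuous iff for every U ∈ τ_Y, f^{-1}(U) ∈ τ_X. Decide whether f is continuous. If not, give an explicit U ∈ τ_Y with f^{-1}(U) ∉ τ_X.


f is NOT continuous.

Compute f^{-1}(U) for each U ∈ τ_Y:
  U = ∅: f^{-1}(U) = ∅ ∈ τ_X ✓.
  U = {x38}: f^{-1}(U) = {p59} ∈ τ_X ✓.
  U = {x39}: f^{-1}(U) = {p58} ∈ τ_X ✓.
  U = {x37, x39}: f^{-1}(U) = {p58} ∈ τ_X ✓.
  U = {x38, x39}: f^{-1}(U) = {p58, p59} ∈ τ_X ✓.
  U = {x37, x38, x39}: f^{-1}(U) = {p58, p59} ∈ τ_X ✓.
  U = {x37, x39, x40}: f^{-1}(U) = {p58, p60} ∉ τ_X ✗.
  U = {x37, x38, x39, x40}: f^{-1}(U) = {p58, p59, p60} ∈ τ_X ✓.
Found U = {x37, x39, x40} with f^{-1}(U) = {p58, p60} not in τ_X. Therefore f is NOT continuous.


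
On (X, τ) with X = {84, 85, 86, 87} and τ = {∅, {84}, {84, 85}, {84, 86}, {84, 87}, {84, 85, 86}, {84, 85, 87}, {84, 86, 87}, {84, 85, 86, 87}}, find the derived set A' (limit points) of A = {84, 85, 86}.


A' = {85, 86, 87}

For each x ∈ X, list the open sets U ∈ τ with x ∈ U, then check whether U ∩ (A ∖ {x}) ≠ ∅ for every such U.
  x = 84: open {84} ∋ x has {84} ∩ (A ∖ {84}) = ∅, so x is NOT a limit point.
  x = 85: opens ∋ x are {84, 85}, {84, 85, 86}, {84, 85, 87}, {84, 85, 86, 87}; each meets A ∖ {85}, so x IS a limit point.
  x = 86: opens ∋ x are {84, 86}, {84, 85, 86}, {84, 86, 87}, {84, 85, 86, 87}; each meets A ∖ {86}, so x IS a limit point.
  x = 87: opens ∋ x are {84, 87}, {84, 85, 87}, {84, 86, 87}, {84, 85, 86, 87}; each meets A ∖ {87}, so x IS a limit point.
Collecting: A' = {85, 86, 87}.


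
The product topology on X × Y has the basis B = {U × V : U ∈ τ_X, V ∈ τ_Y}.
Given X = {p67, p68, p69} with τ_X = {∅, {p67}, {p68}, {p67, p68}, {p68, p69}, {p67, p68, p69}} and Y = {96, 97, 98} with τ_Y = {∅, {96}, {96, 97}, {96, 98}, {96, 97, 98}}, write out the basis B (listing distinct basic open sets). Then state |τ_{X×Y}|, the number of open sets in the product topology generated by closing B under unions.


Basis B = {∅ × ∅, {p67} × {96}, {p68} × {96}, {p67} × {96, 97}, {p67} × {96, 98}, {p67, p68} × {96}, {p68} × {96, 97}, {p68} × {96, 98}, {p68, p69} × {96}, {p67} × {96, 97, 98}, {p67, p68, p69} × {96}, {p68} × {96, 97, 98}, {p67, p68} × {96, 97}, {p67, p68} × {96, 98}, {p68, p69} × {96, 97}, {p68, p69} × {96, 98}, {p67, p68} × {96, 97, 98}, {p67, p68, p69} × {96, 97}, {p67, p68, p69} × {96, 98}, {p68, p69} × {96, 97, 98}, {p67, p68, p69} × {96, 97, 98}}; |τ_{X×Y}| = 70.

Enumerate products U × V with U ∈ τ_X, V ∈ τ_Y (deduplicated):
  ∅ × ∅ = {} (∅)
  {p67} × {96} = {(p67,96)}
  {p68} × {96} = {(p68,96)}
  {p67} × {96, 97} = {(p67,96), (p67,97)}
  {p67} × {96, 98} = {(p67,96), (p67,98)}
  {p67, p68} × {96} = {(p67,96), (p68,96)}
  {p68} × {96, 97} = {(p68,96), (p68,97)}
  {p68} × {96, 98} = {(p68,96), (p68,98)}
  {p68, p69} × {96} = {(p68,96), (p69,96)}
  {p67} × {96, 97, 98} = {(p67,96), (p67,97), (p67,98)}
  {p67, p68, p69} × {96} = {(p67,96), (p68,96), (p69,96)}
  {p68} × {96, 97, 98} = {(p68,96), (p68,97), (p68,98)}
  {p67, p68} × {96, 97} = {(p67,96), (p67,97), (p68,96), (p68,97)}
  {p67, p68} × {96, 98} = {(p67,96), (p67,98), (p68,96), (p68,98)}
  {p68, p69} × {96, 97} = {(p68,96), (p68,97), (p69,96), (p69,97)}
  {p68, p69} × {96, 98} = {(p68,96), (p68,98), (p69,96), (p69,98)}
  {p67, p68} × {96, 97, 98} = {(p67,96), (p67,97), (p67,98), (p68,96), (p68,97), (p68,98)}
  {p67, p68, p69} × {96, 97} = {(p67,96), (p67,97), (p68,96), (p68,97), (p69,96), (p69,97)}
  {p67, p68, p69} × {96, 98} = {(p67,96), (p67,98), (p68,96), (p68,98), (p69,96), (p69,98)}
  {p68, p69} × {96, 97, 98} = {(p68,96), (p68,97), (p68,98), (p69,96), (p69,97), (p69,98)}
  {p67, p68, p69} × {96, 97, 98} = {(p67,96), (p67,97), (p67,98), (p68,96), (p68,97), (p68,98), (p69,96), (p69,97), (p69,98)}
These 21 distinct sets form the basis B.
Close under arbitrary unions to get τ_{X×Y}; counting gives |τ_{X×Y}| = 70.


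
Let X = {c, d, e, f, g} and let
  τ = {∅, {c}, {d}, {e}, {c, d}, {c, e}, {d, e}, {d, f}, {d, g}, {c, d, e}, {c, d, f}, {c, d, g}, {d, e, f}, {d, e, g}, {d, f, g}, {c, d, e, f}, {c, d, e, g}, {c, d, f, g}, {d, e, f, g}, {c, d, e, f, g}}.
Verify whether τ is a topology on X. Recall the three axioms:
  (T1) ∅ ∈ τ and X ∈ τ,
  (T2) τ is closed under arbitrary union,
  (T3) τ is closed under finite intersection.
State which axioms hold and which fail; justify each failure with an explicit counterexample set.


τ IS a topology on X.

Axiom (T1): ∅ ∈ τ? Yes; X ∈ τ? Yes.
Axiom (T2/T3): check pairwise unions and intersections of members of τ.
All pairwise intersections and unions checked — each lies in τ. Therefore τ satisfies (T1), (T2), (T3): it IS a topology on X.


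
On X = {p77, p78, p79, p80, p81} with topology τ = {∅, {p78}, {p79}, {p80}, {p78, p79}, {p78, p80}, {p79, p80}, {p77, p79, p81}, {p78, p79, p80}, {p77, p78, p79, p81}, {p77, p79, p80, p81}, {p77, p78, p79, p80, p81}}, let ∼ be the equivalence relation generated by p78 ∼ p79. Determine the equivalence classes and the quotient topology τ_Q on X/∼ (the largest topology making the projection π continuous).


X/∼ = {[p77], [p78=p79], [p80], [p81]}; |τ_Q| = 6.

Equivalence classes: [p77], [p78=p79], [p80], [p81].
Quotient map π: X → X/∼ sends p77 ↦ [p77], p78 ↦ [p78=p79], p79 ↦ [p78=p79], p80 ↦ [p80], p81 ↦ [p81].
For each subset V ⊆ X/∼, compute π^{-1}(V) ⊆ X and check whether π^{-1}(V) ∈ τ. V is open in τ_Q iff π^{-1}(V) ∈ τ.
  V = {}: π^{-1}(V) = ∅ ∈ τ ✓.
  V = {[p77]}: π^{-1}(V) = {p77} ∉ τ ✗.
  V = {[p78=p79]}: π^{-1}(V) = {p78, p79} ∈ τ ✓.
  V = {[p77], [p78=p79]}: π^{-1}(V) = {p77, p78, p79} ∉ τ ✗.
  V = {[p80]}: π^{-1}(V) = {p80} ∈ τ ✓.
  V = {[p77], [p80]}: π^{-1}(V) = {p77, p80} ∉ τ ✗.
  V = {[p78=p79], [p80]}: π^{-1}(V) = {p78, p79, p80} ∈ τ ✓.
  V = {[p77], [p78=p79], [p80]}: π^{-1}(V) = {p77, p78, p79, p80} ∉ τ ✗.
  V = {[p81]}: π^{-1}(V) = {p81} ∉ τ ✗.
  V = {[p77], [p81]}: π^{-1}(V) = {p77, p81} ∉ τ ✗.
  V = {[p78=p79], [p81]}: π^{-1}(V) = {p78, p79, p81} ∉ τ ✗.
  V = {[p77], [p78=p79], [p81]}: π^{-1}(V) = {p77, p78, p79, p81} ∈ τ ✓.
  V = {[p80], [p81]}: π^{-1}(V) = {p80, p81} ∉ τ ✗.
  V = {[p77], [p80], [p81]}: π^{-1}(V) = {p77, p80, p81} ∉ τ ✗.
  V = {[p78=p79], [p80], [p81]}: π^{-1}(V) = {p78, p79, p80, p81} ∉ τ ✗.
  V = {[p77], [p78=p79], [p80], [p81]}: π^{-1}(V) = {p77, p78, p79, p80, p81} ∈ τ ✓.
Open sets in the quotient: τ_Q = {{}, {[p78=p79]}, {[p80]}, {[p78=p79], [p80]}, {[p77], [p78=p79], [p81]}, {[p77], [p78=p79], [p80], [p81]}} (6 elements).


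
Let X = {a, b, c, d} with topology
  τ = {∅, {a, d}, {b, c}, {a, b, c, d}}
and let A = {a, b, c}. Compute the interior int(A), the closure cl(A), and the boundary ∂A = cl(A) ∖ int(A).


int(A) = {b, c}, cl(A) = {a, b, c, d}, ∂A = {a, d}.

Closed sets in (X, τ) are complements of opens:
  closed(X, τ) = {∅, {a, d}, {b, c}, {a, b, c, d}}.
int(A) = ⋃ {U ∈ τ : U ⊆ A}. Opens contained in A: ∅, {b, c}.
Taking the union of these: int(A) = {b, c}.
cl(A) = ⋂ {C closed : A ⊆ C}. Closed sets containing A: {a, b, c, d}.
Intersecting these: cl(A) = {a, b, c, d}.
∂A = cl(A) ∖ int(A) = {a, b, c, d} ∖ {b, c} = {a, d}.


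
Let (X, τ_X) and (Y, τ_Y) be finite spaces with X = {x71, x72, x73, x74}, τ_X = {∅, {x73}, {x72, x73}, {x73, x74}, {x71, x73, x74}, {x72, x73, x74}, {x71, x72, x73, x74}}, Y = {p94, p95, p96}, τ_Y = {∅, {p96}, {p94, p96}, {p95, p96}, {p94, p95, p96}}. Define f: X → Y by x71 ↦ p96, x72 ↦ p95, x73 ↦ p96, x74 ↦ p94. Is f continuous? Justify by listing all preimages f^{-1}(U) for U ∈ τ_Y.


f is NOT continuous.

Compute f^{-1}(U) for each U ∈ τ_Y:
  U = ∅: f^{-1}(U) = ∅ ∈ τ_X ✓.
  U = {p96}: f^{-1}(U) = {x71, x73} ∉ τ_X ✗.
  U = {p94, p96}: f^{-1}(U) = {x71, x73, x74} ∈ τ_X ✓.
  U = {p95, p96}: f^{-1}(U) = {x71, x72, x73} ∉ τ_X ✗.
  U = {p94, p95, p96}: f^{-1}(U) = {x71, x72, x73, x74} ∈ τ_X ✓.
Found U = {p96} with f^{-1}(U) = {x71, x73} not in τ_X. Therefore f is NOT continuous.


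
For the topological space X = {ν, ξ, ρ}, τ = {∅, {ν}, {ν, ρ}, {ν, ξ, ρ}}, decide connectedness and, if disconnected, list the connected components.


(X, τ) is connected.

Find clopen sets (U ∈ τ with X ∖ U ∈ τ):
  U = ∅, X ∖ U = {ν, ξ, ρ} — both open, so U is clopen.
  U = {ν, ξ, ρ}, X ∖ U = ∅ — both open, so U is clopen.
Only trivial clopens (∅ and X) exist, so (X, τ) is connected.
Compute connected components by grouping points that agree on all clopens:
  component: {ν, ξ, ρ}


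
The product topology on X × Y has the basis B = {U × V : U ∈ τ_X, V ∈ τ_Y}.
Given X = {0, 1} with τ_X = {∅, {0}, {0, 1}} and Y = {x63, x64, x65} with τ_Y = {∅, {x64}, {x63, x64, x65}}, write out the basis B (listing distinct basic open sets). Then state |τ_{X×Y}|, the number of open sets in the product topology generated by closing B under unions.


Basis B = {∅ × ∅, {0} × {x64}, {0, 1} × {x64}, {0} × {x63, x64, x65}, {0, 1} × {x63, x64, x65}}; |τ_{X×Y}| = 6.

Enumerate products U × V with U ∈ τ_X, V ∈ τ_Y (deduplicated):
  ∅ × ∅ = {} (∅)
  {0} × {x64} = {(0,x64)}
  {0, 1} × {x64} = {(0,x64), (1,x64)}
  {0} × {x63, x64, x65} = {(0,x63), (0,x64), (0,x65)}
  {0, 1} × {x63, x64, x65} = {(0,x63), (0,x64), (0,x65), (1,x63), (1,x64), (1,x65)}
These 5 distinct sets form the basis B.
Close under arbitrary unions to get τ_{X×Y}; counting gives |τ_{X×Y}| = 6.


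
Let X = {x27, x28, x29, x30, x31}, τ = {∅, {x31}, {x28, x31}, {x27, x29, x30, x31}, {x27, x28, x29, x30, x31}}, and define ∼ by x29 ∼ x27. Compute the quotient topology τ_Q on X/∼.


X/∼ = {[x27=x29], [x28], [x30], [x31]}; |τ_Q| = 5.

Equivalence classes: [x27=x29], [x28], [x30], [x31].
Quotient map π: X → X/∼ sends x27 ↦ [x27=x29], x28 ↦ [x28], x29 ↦ [x27=x29], x30 ↦ [x30], x31 ↦ [x31].
For each subset V ⊆ X/∼, compute π^{-1}(V) ⊆ X and check whether π^{-1}(V) ∈ τ. V is open in τ_Q iff π^{-1}(V) ∈ τ.
  V = {}: π^{-1}(V) = ∅ ∈ τ ✓.
  V = {[x27=x29]}: π^{-1}(V) = {x27, x29} ∉ τ ✗.
  V = {[x28]}: π^{-1}(V) = {x28} ∉ τ ✗.
  V = {[x27=x29], [x28]}: π^{-1}(V) = {x27, x28, x29} ∉ τ ✗.
  V = {[x30]}: π^{-1}(V) = {x30} ∉ τ ✗.
  V = {[x27=x29], [x30]}: π^{-1}(V) = {x27, x29, x30} ∉ τ ✗.
  V = {[x28], [x30]}: π^{-1}(V) = {x28, x30} ∉ τ ✗.
  V = {[x27=x29], [x28], [x30]}: π^{-1}(V) = {x27, x28, x29, x30} ∉ τ ✗.
  V = {[x31]}: π^{-1}(V) = {x31} ∈ τ ✓.
  V = {[x27=x29], [x31]}: π^{-1}(V) = {x27, x29, x31} ∉ τ ✗.
  V = {[x28], [x31]}: π^{-1}(V) = {x28, x31} ∈ τ ✓.
  V = {[x27=x29], [x28], [x31]}: π^{-1}(V) = {x27, x28, x29, x31} ∉ τ ✗.
  V = {[x30], [x31]}: π^{-1}(V) = {x30, x31} ∉ τ ✗.
  V = {[x27=x29], [x30], [x31]}: π^{-1}(V) = {x27, x29, x30, x31} ∈ τ ✓.
  V = {[x28], [x30], [x31]}: π^{-1}(V) = {x28, x30, x31} ∉ τ ✗.
  V = {[x27=x29], [x28], [x30], [x31]}: π^{-1}(V) = {x27, x28, x29, x30, x31} ∈ τ ✓.
Open sets in the quotient: τ_Q = {{}, {[x31]}, {[x28], [x31]}, {[x27=x29], [x30], [x31]}, {[x27=x29], [x28], [x30], [x31]}} (5 elements).


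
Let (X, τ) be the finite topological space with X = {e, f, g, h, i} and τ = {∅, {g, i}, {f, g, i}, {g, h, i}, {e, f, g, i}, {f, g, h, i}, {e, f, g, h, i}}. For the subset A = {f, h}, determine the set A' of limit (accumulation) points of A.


A' = {e}

For each x ∈ X, list the open sets U ∈ τ with x ∈ U, then check whether U ∩ (A ∖ {x}) ≠ ∅ for every such U.
  x = e: opens ∋ x are {e, f, g, i}, {e, f, g, h, i}; each meets A ∖ {e}, so x IS a limit point.
  x = f: open {f, g, i} ∋ x has {f, g, i} ∩ (A ∖ {f}) = ∅, so x is NOT a limit point.
  x = g: open {g, i} ∋ x has {g, i} ∩ (A ∖ {g}) = ∅, so x is NOT a limit point.
  x = h: open {g, h, i} ∋ x has {g, h, i} ∩ (A ∖ {h}) = ∅, so x is NOT a limit point.
  x = i: open {g, i} ∋ x has {g, i} ∩ (A ∖ {i}) = ∅, so x is NOT a limit point.
Collecting: A' = {e}.


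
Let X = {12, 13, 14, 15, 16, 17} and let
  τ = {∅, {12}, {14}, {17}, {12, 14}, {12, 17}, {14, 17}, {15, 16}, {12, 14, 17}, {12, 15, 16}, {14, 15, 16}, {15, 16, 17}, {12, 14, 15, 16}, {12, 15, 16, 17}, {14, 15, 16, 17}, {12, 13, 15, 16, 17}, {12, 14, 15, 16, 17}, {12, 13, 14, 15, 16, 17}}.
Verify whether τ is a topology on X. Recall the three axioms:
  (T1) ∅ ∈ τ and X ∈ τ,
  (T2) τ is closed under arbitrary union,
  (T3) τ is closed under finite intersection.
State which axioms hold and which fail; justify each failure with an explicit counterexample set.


τ IS a topology on X.

Axiom (T1): ∅ ∈ τ? Yes; X ∈ τ? Yes.
Axiom (T2/T3): check pairwise unions and intersections of members of τ.
All pairwise intersections and unions checked — each lies in τ. Therefore τ satisfies (T1), (T2), (T3): it IS a topology on X.


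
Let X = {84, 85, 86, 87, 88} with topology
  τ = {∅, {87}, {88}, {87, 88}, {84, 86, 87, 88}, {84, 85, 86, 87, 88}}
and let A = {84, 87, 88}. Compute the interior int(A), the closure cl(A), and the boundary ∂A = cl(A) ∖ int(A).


int(A) = {87, 88}, cl(A) = {84, 85, 86, 87, 88}, ∂A = {84, 85, 86}.

Closed sets in (X, τ) are complements of opens:
  closed(X, τ) = {∅, {85}, {84, 85, 86}, {84, 85, 86, 87}, {84, 85, 86, 88}, {84, 85, 86, 87, 88}}.
int(A) = ⋃ {U ∈ τ : U ⊆ A}. Opens contained in A: ∅, {87}, {88}, {87, 88}.
Taking the union of these: int(A) = {87, 88}.
cl(A) = ⋂ {C closed : A ⊆ C}. Closed sets containing A: {84, 85, 86, 87, 88}.
Intersecting these: cl(A) = {84, 85, 86, 87, 88}.
∂A = cl(A) ∖ int(A) = {84, 85, 86, 87, 88} ∖ {87, 88} = {84, 85, 86}.


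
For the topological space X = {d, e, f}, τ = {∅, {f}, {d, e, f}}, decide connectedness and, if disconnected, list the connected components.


(X, τ) is connected.

Find clopen sets (U ∈ τ with X ∖ U ∈ τ):
  U = ∅, X ∖ U = {d, e, f} — both open, so U is clopen.
  U = {d, e, f}, X ∖ U = ∅ — both open, so U is clopen.
Only trivial clopens (∅ and X) exist, so (X, τ) is connected.
Compute connected components by grouping points that agree on all clopens:
  component: {d, e, f}


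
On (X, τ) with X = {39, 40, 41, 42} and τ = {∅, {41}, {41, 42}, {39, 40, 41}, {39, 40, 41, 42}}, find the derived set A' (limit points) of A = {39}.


A' = {40}

For each x ∈ X, list the open sets U ∈ τ with x ∈ U, then check whether U ∩ (A ∖ {x}) ≠ ∅ for every such U.
  x = 39: open {39, 40, 41} ∋ x has {39, 40, 41} ∩ (A ∖ {39}) = ∅, so x is NOT a limit point.
  x = 40: opens ∋ x are {39, 40, 41}, {39, 40, 41, 42}; each meets A ∖ {40}, so x IS a limit point.
  x = 41: open {41} ∋ x has {41} ∩ (A ∖ {41}) = ∅, so x is NOT a limit point.
  x = 42: open {41, 42} ∋ x has {41, 42} ∩ (A ∖ {42}) = ∅, so x is NOT a limit point.
Collecting: A' = {40}.


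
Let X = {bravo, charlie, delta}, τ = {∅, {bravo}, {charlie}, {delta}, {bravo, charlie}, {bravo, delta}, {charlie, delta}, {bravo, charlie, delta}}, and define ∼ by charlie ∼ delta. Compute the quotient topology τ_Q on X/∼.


X/∼ = {[bravo], [charlie=delta]}; |τ_Q| = 4.

Equivalence classes: [bravo], [charlie=delta].
Quotient map π: X → X/∼ sends bravo ↦ [bravo], charlie ↦ [charlie=delta], delta ↦ [charlie=delta].
For each subset V ⊆ X/∼, compute π^{-1}(V) ⊆ X and check whether π^{-1}(V) ∈ τ. V is open in τ_Q iff π^{-1}(V) ∈ τ.
  V = {}: π^{-1}(V) = ∅ ∈ τ ✓.
  V = {[bravo]}: π^{-1}(V) = {bravo} ∈ τ ✓.
  V = {[charlie=delta]}: π^{-1}(V) = {charlie, delta} ∈ τ ✓.
  V = {[bravo], [charlie=delta]}: π^{-1}(V) = {bravo, charlie, delta} ∈ τ ✓.
Open sets in the quotient: τ_Q = {{}, {[bravo]}, {[charlie=delta]}, {[bravo], [charlie=delta]}} (4 elements).


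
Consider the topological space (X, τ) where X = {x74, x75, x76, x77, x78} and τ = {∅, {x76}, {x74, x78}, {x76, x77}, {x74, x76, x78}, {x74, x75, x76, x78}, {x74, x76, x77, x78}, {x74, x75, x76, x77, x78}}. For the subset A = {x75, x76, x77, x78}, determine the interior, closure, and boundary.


int(A) = {x76, x77}, cl(A) = {x74, x75, x76, x77, x78}, ∂A = {x74, x75, x78}.

Closed sets in (X, τ) are complements of opens:
  closed(X, τ) = {∅, {x75}, {x77}, {x75, x77}, {x74, x75, x78}, {x75, x76, x77}, {x74, x75, x77, x78}, {x74, x75, x76, x77, x78}}.
int(A) = ⋃ {U ∈ τ : U ⊆ A}. Opens contained in A: ∅, {x76}, {x76, x77}.
Taking the union of these: int(A) = {x76, x77}.
cl(A) = ⋂ {C closed : A ⊆ C}. Closed sets containing A: {x74, x75, x76, x77, x78}.
Intersecting these: cl(A) = {x74, x75, x76, x77, x78}.
∂A = cl(A) ∖ int(A) = {x74, x75, x76, x77, x78} ∖ {x76, x77} = {x74, x75, x78}.


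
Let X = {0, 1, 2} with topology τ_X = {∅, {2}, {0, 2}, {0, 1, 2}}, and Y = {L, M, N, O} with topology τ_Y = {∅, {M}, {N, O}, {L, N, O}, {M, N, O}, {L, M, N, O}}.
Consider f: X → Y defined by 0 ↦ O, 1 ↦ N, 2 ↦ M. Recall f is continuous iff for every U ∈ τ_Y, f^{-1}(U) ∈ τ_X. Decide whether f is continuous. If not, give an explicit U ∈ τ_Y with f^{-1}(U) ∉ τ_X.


f is NOT continuous.

Compute f^{-1}(U) for each U ∈ τ_Y:
  U = ∅: f^{-1}(U) = ∅ ∈ τ_X ✓.
  U = {M}: f^{-1}(U) = {2} ∈ τ_X ✓.
  U = {N, O}: f^{-1}(U) = {0, 1} ∉ τ_X ✗.
  U = {L, N, O}: f^{-1}(U) = {0, 1} ∉ τ_X ✗.
  U = {M, N, O}: f^{-1}(U) = {0, 1, 2} ∈ τ_X ✓.
  U = {L, M, N, O}: f^{-1}(U) = {0, 1, 2} ∈ τ_X ✓.
Found U = {N, O} with f^{-1}(U) = {0, 1} not in τ_X. Therefore f is NOT continuous.


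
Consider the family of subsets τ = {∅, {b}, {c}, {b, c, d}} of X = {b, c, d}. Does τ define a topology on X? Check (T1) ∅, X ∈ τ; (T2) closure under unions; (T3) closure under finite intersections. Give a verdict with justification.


τ is NOT a topology on X.

Axiom (T1): ∅ ∈ τ? Yes; X ∈ τ? Yes.
Axiom (T2/T3): check pairwise unions and intersections of members of τ.
Counterexample for (T2): {b} ∪ {c} = {b, c} ∉ τ. Therefore τ is NOT a topology.


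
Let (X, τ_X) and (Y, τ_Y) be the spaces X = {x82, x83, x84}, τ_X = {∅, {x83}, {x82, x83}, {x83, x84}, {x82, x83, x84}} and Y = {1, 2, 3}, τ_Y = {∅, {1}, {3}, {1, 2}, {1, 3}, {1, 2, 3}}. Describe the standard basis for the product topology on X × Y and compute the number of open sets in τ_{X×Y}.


Basis B = {∅ × ∅, {x83} × {1}, {x83} × {3}, {x82, x83} × {1}, {x82, x83} × {3}, {x83} × {1, 2}, {x83} × {1, 3}, {x83, x84} × {1}, {x83, x84} × {3}, {x82, x83, x84} × {1}, {x82, x83, x84} × {3}, {x83} × {1, 2, 3}, {x82, x83} × {1, 2}, {x82, x83} × {1, 3}, {x83, x84} × {1, 2}, {x83, x84} × {1, 3}, {x82, x83} × {1, 2, 3}, {x82, x83, x84} × {1, 2}, {x82, x83, x84} × {1, 3}, {x83, x84} × {1, 2, 3}, {x82, x83, x84} × {1, 2, 3}}; |τ_{X×Y}| = 70.

Enumerate products U × V with U ∈ τ_X, V ∈ τ_Y (deduplicated):
  ∅ × ∅ = {} (∅)
  {x83} × {1} = {(x83,1)}
  {x83} × {3} = {(x83,3)}
  {x82, x83} × {1} = {(x82,1), (x83,1)}
  {x82, x83} × {3} = {(x82,3), (x83,3)}
  {x83} × {1, 2} = {(x83,1), (x83,2)}
  {x83} × {1, 3} = {(x83,1), (x83,3)}
  {x83, x84} × {1} = {(x83,1), (x84,1)}
  {x83, x84} × {3} = {(x83,3), (x84,3)}
  {x82, x83, x84} × {1} = {(x82,1), (x83,1), (x84,1)}
  {x82, x83, x84} × {3} = {(x82,3), (x83,3), (x84,3)}
  {x83} × {1, 2, 3} = {(x83,1), (x83,2), (x83,3)}
  {x82, x83} × {1, 2} = {(x82,1), (x82,2), (x83,1), (x83,2)}
  {x82, x83} × {1, 3} = {(x82,1), (x82,3), (x83,1), (x83,3)}
  {x83, x84} × {1, 2} = {(x83,1), (x83,2), (x84,1), (x84,2)}
  {x83, x84} × {1, 3} = {(x83,1), (x83,3), (x84,1), (x84,3)}
  {x82, x83} × {1, 2, 3} = {(x82,1), (x82,2), (x82,3), (x83,1), (x83,2), (x83,3)}
  {x82, x83, x84} × {1, 2} = {(x82,1), (x82,2), (x83,1), (x83,2), (x84,1), (x84,2)}
  {x82, x83, x84} × {1, 3} = {(x82,1), (x82,3), (x83,1), (x83,3), (x84,1), (x84,3)}
  {x83, x84} × {1, 2, 3} = {(x83,1), (x83,2), (x83,3), (x84,1), (x84,2), (x84,3)}
  {x82, x83, x84} × {1, 2, 3} = {(x82,1), (x82,2), (x82,3), (x83,1), (x83,2), (x83,3), (x84,1), (x84,2), (x84,3)}
These 21 distinct sets form the basis B.
Close under arbitrary unions to get τ_{X×Y}; counting gives |τ_{X×Y}| = 70.


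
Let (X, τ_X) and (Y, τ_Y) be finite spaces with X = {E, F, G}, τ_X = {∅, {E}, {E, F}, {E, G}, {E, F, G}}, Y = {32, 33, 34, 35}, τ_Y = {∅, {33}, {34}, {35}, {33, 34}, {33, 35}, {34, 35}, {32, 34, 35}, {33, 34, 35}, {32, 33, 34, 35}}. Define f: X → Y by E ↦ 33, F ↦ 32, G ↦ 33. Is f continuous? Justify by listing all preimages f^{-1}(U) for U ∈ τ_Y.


f is NOT continuous.

Compute f^{-1}(U) for each U ∈ τ_Y:
  U = ∅: f^{-1}(U) = ∅ ∈ τ_X ✓.
  U = {33}: f^{-1}(U) = {E, G} ∈ τ_X ✓.
  U = {34}: f^{-1}(U) = ∅ ∈ τ_X ✓.
  U = {35}: f^{-1}(U) = ∅ ∈ τ_X ✓.
  U = {33, 34}: f^{-1}(U) = {E, G} ∈ τ_X ✓.
  U = {33, 35}: f^{-1}(U) = {E, G} ∈ τ_X ✓.
  U = {34, 35}: f^{-1}(U) = ∅ ∈ τ_X ✓.
  U = {32, 34, 35}: f^{-1}(U) = {F} ∉ τ_X ✗.
  U = {33, 34, 35}: f^{-1}(U) = {E, G} ∈ τ_X ✓.
  U = {32, 33, 34, 35}: f^{-1}(U) = {E, F, G} ∈ τ_X ✓.
Found U = {32, 34, 35} with f^{-1}(U) = {F} not in τ_X. Therefore f is NOT continuous.


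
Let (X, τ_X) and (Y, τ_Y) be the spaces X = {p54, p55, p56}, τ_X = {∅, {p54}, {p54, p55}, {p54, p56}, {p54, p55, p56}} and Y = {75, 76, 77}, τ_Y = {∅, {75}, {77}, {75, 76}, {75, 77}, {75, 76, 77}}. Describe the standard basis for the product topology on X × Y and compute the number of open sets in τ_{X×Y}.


Basis B = {∅ × ∅, {p54} × {75}, {p54} × {77}, {p54} × {75, 76}, {p54} × {75, 77}, {p54, p55} × {75}, {p54, p56} × {75}, {p54, p55} × {77}, {p54, p56} × {77}, {p54} × {75, 76, 77}, {p54, p55, p56} × {75}, {p54, p55, p56} × {77}, {p54, p55} × {75, 76}, {p54, p56} × {75, 76}, {p54, p55} × {75, 77}, {p54, p56} × {75, 77}, {p54, p55} × {75, 76, 77}, {p54, p56} × {75, 76, 77}, {p54, p55, p56} × {75, 76}, {p54, p55, p56} × {75, 77}, {p54, p55, p56} × {75, 76, 77}}; |τ_{X×Y}| = 70.

Enumerate products U × V with U ∈ τ_X, V ∈ τ_Y (deduplicated):
  ∅ × ∅ = {} (∅)
  {p54} × {75} = {(p54,75)}
  {p54} × {77} = {(p54,77)}
  {p54} × {75, 76} = {(p54,75), (p54,76)}
  {p54} × {75, 77} = {(p54,75), (p54,77)}
  {p54, p55} × {75} = {(p54,75), (p55,75)}
  {p54, p56} × {75} = {(p54,75), (p56,75)}
  {p54, p55} × {77} = {(p54,77), (p55,77)}
  {p54, p56} × {77} = {(p54,77), (p56,77)}
  {p54} × {75, 76, 77} = {(p54,75), (p54,76), (p54,77)}
  {p54, p55, p56} × {75} = {(p54,75), (p55,75), (p56,75)}
  {p54, p55, p56} × {77} = {(p54,77), (p55,77), (p56,77)}
  {p54, p55} × {75, 76} = {(p54,75), (p54,76), (p55,75), (p55,76)}
  {p54, p56} × {75, 76} = {(p54,75), (p54,76), (p56,75), (p56,76)}
  {p54, p55} × {75, 77} = {(p54,75), (p54,77), (p55,75), (p55,77)}
  {p54, p56} × {75, 77} = {(p54,75), (p54,77), (p56,75), (p56,77)}
  {p54, p55} × {75, 76, 77} = {(p54,75), (p54,76), (p54,77), (p55,75), (p55,76), (p55,77)}
  {p54, p56} × {75, 76, 77} = {(p54,75), (p54,76), (p54,77), (p56,75), (p56,76), (p56,77)}
  {p54, p55, p56} × {75, 76} = {(p54,75), (p54,76), (p55,75), (p55,76), (p56,75), (p56,76)}
  {p54, p55, p56} × {75, 77} = {(p54,75), (p54,77), (p55,75), (p55,77), (p56,75), (p56,77)}
  {p54, p55, p56} × {75, 76, 77} = {(p54,75), (p54,76), (p54,77), (p55,75), (p55,76), (p55,77), (p56,75), (p56,76), (p56,77)}
These 21 distinct sets form the basis B.
Close under arbitrary unions to get τ_{X×Y}; counting gives |τ_{X×Y}| = 70.


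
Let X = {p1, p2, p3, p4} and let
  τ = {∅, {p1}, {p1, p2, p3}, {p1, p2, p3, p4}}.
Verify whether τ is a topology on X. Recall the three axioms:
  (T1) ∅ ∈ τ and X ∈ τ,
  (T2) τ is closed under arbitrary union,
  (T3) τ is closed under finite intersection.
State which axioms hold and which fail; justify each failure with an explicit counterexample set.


τ IS a topology on X.

Axiom (T1): ∅ ∈ τ? Yes; X ∈ τ? Yes.
Axiom (T2/T3): check pairwise unions and intersections of members of τ.
All pairwise intersections and unions checked — each lies in τ. Therefore τ satisfies (T1), (T2), (T3): it IS a topology on X.


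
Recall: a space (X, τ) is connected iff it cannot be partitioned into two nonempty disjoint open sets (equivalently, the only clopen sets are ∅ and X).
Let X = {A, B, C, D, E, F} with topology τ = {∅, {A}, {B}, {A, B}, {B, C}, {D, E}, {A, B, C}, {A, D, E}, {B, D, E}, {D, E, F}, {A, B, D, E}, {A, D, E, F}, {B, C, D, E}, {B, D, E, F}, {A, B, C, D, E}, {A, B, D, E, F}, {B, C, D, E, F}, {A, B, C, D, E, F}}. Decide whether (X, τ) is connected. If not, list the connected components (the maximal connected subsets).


(X, τ) is disconnected; components = [{A}, {B, C}, {D, E, F}].

Find clopen sets (U ∈ τ with X ∖ U ∈ τ):
  U = ∅, X ∖ U = {A, B, C, D, E, F} — both open, so U is clopen.
  U = {A}, X ∖ U = {B, C, D, E, F} — both open, so U is clopen.
  U = {B, C}, X ∖ U = {A, D, E, F} — both open, so U is clopen.
  U = {A, B, C}, X ∖ U = {D, E, F} — both open, so U is clopen.
  U = {D, E, F}, X ∖ U = {A, B, C} — both open, so U is clopen.
  U = {A, D, E, F}, X ∖ U = {B, C} — both open, so U is clopen.
  U = {B, C, D, E, F}, X ∖ U = {A} — both open, so U is clopen.
  U = {A, B, C, D, E, F}, X ∖ U = ∅ — both open, so U is clopen.
Nontrivial clopen(s) exist: e.g. {A}. So (X, τ) is disconnected.
Compute connected components by grouping points that agree on all clopens:
  component: {A}
  component: {B, C}
  component: {D, E, F}


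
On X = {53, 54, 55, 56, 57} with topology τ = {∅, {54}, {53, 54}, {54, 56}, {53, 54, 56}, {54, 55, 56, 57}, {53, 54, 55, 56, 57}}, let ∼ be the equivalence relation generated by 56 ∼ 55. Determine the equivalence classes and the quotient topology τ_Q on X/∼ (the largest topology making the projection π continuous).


X/∼ = {[53], [54], [55=56], [57]}; |τ_Q| = 5.

Equivalence classes: [53], [54], [55=56], [57].
Quotient map π: X → X/∼ sends 53 ↦ [53], 54 ↦ [54], 55 ↦ [55=56], 56 ↦ [55=56], 57 ↦ [57].
For each subset V ⊆ X/∼, compute π^{-1}(V) ⊆ X and check whether π^{-1}(V) ∈ τ. V is open in τ_Q iff π^{-1}(V) ∈ τ.
  V = {}: π^{-1}(V) = ∅ ∈ τ ✓.
  V = {[53]}: π^{-1}(V) = {53} ∉ τ ✗.
  V = {[54]}: π^{-1}(V) = {54} ∈ τ ✓.
  V = {[53], [54]}: π^{-1}(V) = {53, 54} ∈ τ ✓.
  V = {[55=56]}: π^{-1}(V) = {55, 56} ∉ τ ✗.
  V = {[53], [55=56]}: π^{-1}(V) = {53, 55, 56} ∉ τ ✗.
  V = {[54], [55=56]}: π^{-1}(V) = {54, 55, 56} ∉ τ ✗.
  V = {[53], [54], [55=56]}: π^{-1}(V) = {53, 54, 55, 56} ∉ τ ✗.
  V = {[57]}: π^{-1}(V) = {57} ∉ τ ✗.
  V = {[53], [57]}: π^{-1}(V) = {53, 57} ∉ τ ✗.
  V = {[54], [57]}: π^{-1}(V) = {54, 57} ∉ τ ✗.
  V = {[53], [54], [57]}: π^{-1}(V) = {53, 54, 57} ∉ τ ✗.
  V = {[55=56], [57]}: π^{-1}(V) = {55, 56, 57} ∉ τ ✗.
  V = {[53], [55=56], [57]}: π^{-1}(V) = {53, 55, 56, 57} ∉ τ ✗.
  V = {[54], [55=56], [57]}: π^{-1}(V) = {54, 55, 56, 57} ∈ τ ✓.
  V = {[53], [54], [55=56], [57]}: π^{-1}(V) = {53, 54, 55, 56, 57} ∈ τ ✓.
Open sets in the quotient: τ_Q = {{}, {[54]}, {[53], [54]}, {[54], [55=56], [57]}, {[53], [54], [55=56], [57]}} (5 elements).


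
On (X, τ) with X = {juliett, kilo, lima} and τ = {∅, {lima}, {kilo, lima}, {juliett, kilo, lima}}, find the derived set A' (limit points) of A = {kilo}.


A' = {juliett}

For each x ∈ X, list the open sets U ∈ τ with x ∈ U, then check whether U ∩ (A ∖ {x}) ≠ ∅ for every such U.
  x = juliett: opens ∋ x are {juliett, kilo, lima}; each meets A ∖ {juliett}, so x IS a limit point.
  x = kilo: open {kilo, lima} ∋ x has {kilo, lima} ∩ (A ∖ {kilo}) = ∅, so x is NOT a limit point.
  x = lima: open {lima} ∋ x has {lima} ∩ (A ∖ {lima}) = ∅, so x is NOT a limit point.
Collecting: A' = {juliett}.


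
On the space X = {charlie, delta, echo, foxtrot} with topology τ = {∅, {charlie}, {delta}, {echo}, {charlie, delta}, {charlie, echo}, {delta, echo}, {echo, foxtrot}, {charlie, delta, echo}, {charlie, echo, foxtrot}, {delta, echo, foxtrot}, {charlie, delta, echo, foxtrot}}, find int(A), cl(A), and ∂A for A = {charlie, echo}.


int(A) = {charlie, echo}, cl(A) = {charlie, echo, foxtrot}, ∂A = {foxtrot}.

Closed sets in (X, τ) are complements of opens:
  closed(X, τ) = {∅, {charlie}, {delta}, {foxtrot}, {charlie, delta}, {charlie, foxtrot}, {delta, foxtrot}, {echo, foxtrot}, {charlie, delta, foxtrot}, {charlie, echo, foxtrot}, {delta, echo, foxtrot}, {charlie, delta, echo, foxtrot}}.
int(A) = ⋃ {U ∈ τ : U ⊆ A}. Opens contained in A: ∅, {charlie}, {echo}, {charlie, echo}.
Taking the union of these: int(A) = {charlie, echo}.
cl(A) = ⋂ {C closed : A ⊆ C}. Closed sets containing A: {charlie, echo, foxtrot}, {charlie, delta, echo, foxtrot}.
Intersecting these: cl(A) = {charlie, echo, foxtrot}.
∂A = cl(A) ∖ int(A) = {charlie, echo, foxtrot} ∖ {charlie, echo} = {foxtrot}.
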